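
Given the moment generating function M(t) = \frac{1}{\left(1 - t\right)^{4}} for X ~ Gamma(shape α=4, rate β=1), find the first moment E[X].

To find E[X], compute M^(1)(0):
M^(1)(t) = \frac{4}{\left(1 - t\right)^{5}}
M^(1)(0) = 4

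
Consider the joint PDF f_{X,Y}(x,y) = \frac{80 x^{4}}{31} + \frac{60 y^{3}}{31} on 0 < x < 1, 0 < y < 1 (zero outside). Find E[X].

E[X] = ∫_0^1 ∫_0^1 x × f(x,y) dy dx
= ∫_0^1 ∫_0^1 x × (\frac{80 x^{4}}{31} + \frac{60 y^{3}}{31}) dy dx
= \frac{125}{186}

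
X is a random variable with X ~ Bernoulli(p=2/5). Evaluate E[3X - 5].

For X ~ Bernoulli(p=2/5):
E[X] = \frac{2}{5}
E[3X - 5] = 3 × E[X] - 5 = - \frac{19}{5}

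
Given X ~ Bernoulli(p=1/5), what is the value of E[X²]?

Using the identity E[X²] = Var(X) + (E[X])²:
E[X] = \frac{1}{5}
Var(X) = \frac{4}{25}
E[X²] = \frac{4}{25} + (\frac{1}{5})²
= \frac{1}{5}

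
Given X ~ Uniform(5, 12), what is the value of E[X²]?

Using the identity E[X²] = Var(X) + (E[X])²:
E[X] = \frac{17}{2}
Var(X) = \frac{49}{12}
E[X²] = \frac{49}{12} + (\frac{17}{2})²
= \frac{229}{3}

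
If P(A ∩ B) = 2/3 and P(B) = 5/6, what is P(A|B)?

P(A|B) = P(A ∩ B) / P(B)
= (2/3) / (5/6)
= 4/5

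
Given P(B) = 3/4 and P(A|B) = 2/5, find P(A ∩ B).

By definition, P(A|B) = P(A ∩ B) / P(B)
So P(A ∩ B) = P(A|B) × P(B)
= 2/5 × 3/4
= 3/10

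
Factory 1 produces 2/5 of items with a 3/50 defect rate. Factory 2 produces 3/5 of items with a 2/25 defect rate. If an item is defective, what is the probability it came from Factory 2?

Using Bayes' theorem:
P(F1) = 2/5, P(D|F1) = 3/50
P(F2) = 3/5, P(D|F2) = 2/25
P(D) = P(D|F1)P(F1) + P(D|F2)P(F2)
     = \frac{9}{125}
P(F2|D) = P(D|F2)P(F2) / P(D)
= \frac{2}{3}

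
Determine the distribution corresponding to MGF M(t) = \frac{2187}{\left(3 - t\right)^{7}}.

The MGF M(t) = \frac{2187}{\left(3 - t\right)^{7}} is the standard form for the Gamma distribution.
Comparing with the known MGF formula identifies: Gamma(shape α=7, rate β=3)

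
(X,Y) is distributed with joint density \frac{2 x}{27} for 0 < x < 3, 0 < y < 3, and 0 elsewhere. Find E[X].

f_X(x) = ∫_0^3 \frac{2 x}{27} dy = \frac{2 x}{9}
E[X] = ∫_0^3 x × (\frac{2 x}{9}) dx = 2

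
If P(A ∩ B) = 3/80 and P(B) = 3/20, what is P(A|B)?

P(A|B) = P(A ∩ B) / P(B)
= (3/80) / (3/20)
= 1/4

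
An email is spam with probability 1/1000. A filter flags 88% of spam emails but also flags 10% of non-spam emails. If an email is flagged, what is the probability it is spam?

Let D = the rare event, + = positive/flagged.
P(D) = 1/1000
P(+|D) = 88/100 = 22/25
P(+|D') = 10/100 = 1/10
P(+) = P(+|D)P(D) + P(+|D')P(D')
     = \frac{22}{25} × \frac{1}{1000} + \frac{1}{10} × \frac{999}{1000}
     = \frac{5039}{50000}
P(D|+) = P(+|D)P(D)/P(+) = \frac{44}{5039}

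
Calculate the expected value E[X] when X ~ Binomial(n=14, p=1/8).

For X ~ Binomial(n=14, p=1/8), the expected value is:
E[X] = \frac{7}{4}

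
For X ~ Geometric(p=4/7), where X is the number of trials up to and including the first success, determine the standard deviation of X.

For X ~ Geometric(p=4/7), where X is the number of trials up to and including the first success:
Var(X) = \frac{21}{16}
SD(X) = √(Var(X)) = √(\frac{21}{16}) = \frac{\sqrt{21}}{4}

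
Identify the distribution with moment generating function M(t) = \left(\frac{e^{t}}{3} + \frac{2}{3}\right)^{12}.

The MGF M(t) = \left(\frac{e^{t}}{3} + \frac{2}{3}\right)^{12} is the standard form for the Binomial distribution.
Comparing with the known MGF formula identifies: Binomial(n=12, p=1/3)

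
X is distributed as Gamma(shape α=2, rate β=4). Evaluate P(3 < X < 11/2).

P(3 < X < 11/2) = ∫_{3}^{11/2} f(x) dx
where f(x) = 16 x e^{- 4 x}
= \frac{-23 + 13 e^{10}}{e^{22}}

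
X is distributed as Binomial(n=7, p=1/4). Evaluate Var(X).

For X ~ Binomial(n=7, p=1/4):
Var(X) = \frac{21}{16}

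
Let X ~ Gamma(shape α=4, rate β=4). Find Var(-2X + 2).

For X ~ Gamma(shape α=4, rate β=4):
Var(X) = \frac{1}{4}
Var(-2X + 2) = (-2)² × Var(X) = 4 × \frac{1}{4} = 1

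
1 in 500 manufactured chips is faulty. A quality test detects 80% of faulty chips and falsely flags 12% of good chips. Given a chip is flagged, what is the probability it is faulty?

Let D = the rare event, + = positive/flagged.
P(D) = 1/500
P(+|D) = 80/100 = 4/5
P(+|D') = 12/100 = 3/25
P(+) = P(+|D)P(D) + P(+|D')P(D')
     = \frac{4}{5} × \frac{1}{500} + \frac{3}{25} × \frac{499}{500}
     = \frac{1517}{12500}
P(D|+) = P(+|D)P(D)/P(+) = \frac{20}{1517}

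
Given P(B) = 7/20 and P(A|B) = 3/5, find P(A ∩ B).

By definition, P(A|B) = P(A ∩ B) / P(B)
So P(A ∩ B) = P(A|B) × P(B)
= 3/5 × 7/20
= 21/100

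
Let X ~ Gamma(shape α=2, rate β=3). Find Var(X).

For X ~ Gamma(shape α=2, rate β=3):
Var(X) = \frac{2}{9}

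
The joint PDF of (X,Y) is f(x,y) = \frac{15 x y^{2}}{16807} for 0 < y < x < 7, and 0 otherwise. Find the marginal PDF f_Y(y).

f_Y(y) = ∫_y^7 \frac{15 x y^{2}}{16807} dx = \frac{15 y^{2} \left(49 - y^{2}\right)}{33614}
for 0 < y < 7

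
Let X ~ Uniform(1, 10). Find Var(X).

For X ~ Uniform(1, 10):
Var(X) = \frac{27}{4}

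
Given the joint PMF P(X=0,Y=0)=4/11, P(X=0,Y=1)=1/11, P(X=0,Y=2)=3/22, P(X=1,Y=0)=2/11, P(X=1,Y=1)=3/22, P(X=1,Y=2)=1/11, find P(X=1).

P(X=1) = P(X=1,Y=0) + P(X=1,Y=1) + P(X=1,Y=2)
= 2/11 + 3/22 + 1/11
= 9/22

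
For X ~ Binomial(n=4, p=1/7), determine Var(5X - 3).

For X ~ Binomial(n=4, p=1/7):
Var(X) = \frac{24}{49}
Var(5X - 3) = (5)² × Var(X) = 25 × \frac{24}{49} = \frac{600}{49}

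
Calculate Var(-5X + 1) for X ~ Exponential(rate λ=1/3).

For X ~ Exponential(rate λ=1/3):
Var(X) = 9
Var(-5X + 1) = (-5)² × Var(X) = 25 × 9 = 225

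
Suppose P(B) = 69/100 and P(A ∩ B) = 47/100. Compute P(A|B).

P(A|B) = P(A ∩ B) / P(B)
= (47/100) / (69/100)
= 47/69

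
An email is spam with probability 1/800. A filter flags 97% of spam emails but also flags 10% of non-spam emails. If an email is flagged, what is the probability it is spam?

Let D = the rare event, + = positive/flagged.
P(D) = 1/800
P(+|D) = 97/100
P(+|D') = 10/100 = 1/10
P(+) = P(+|D)P(D) + P(+|D')P(D')
     = \frac{97}{100} × \frac{1}{800} + \frac{1}{10} × \frac{799}{800}
     = \frac{8087}{80000}
P(D|+) = P(+|D)P(D)/P(+) = \frac{97}{8087}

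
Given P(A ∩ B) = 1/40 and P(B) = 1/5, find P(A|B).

P(A|B) = P(A ∩ B) / P(B)
= (1/40) / (1/5)
= 1/8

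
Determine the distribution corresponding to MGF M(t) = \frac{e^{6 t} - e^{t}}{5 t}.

The MGF M(t) = \frac{e^{6 t} - e^{t}}{5 t} is the standard form for the Uniform distribution.
Comparing with the known MGF formula identifies: Uniform(1, 6)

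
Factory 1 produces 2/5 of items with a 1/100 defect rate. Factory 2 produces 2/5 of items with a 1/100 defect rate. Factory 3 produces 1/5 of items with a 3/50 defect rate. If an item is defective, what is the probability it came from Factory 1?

Using Bayes' theorem:
P(F1) = 2/5, P(D|F1) = 1/100
P(F2) = 2/5, P(D|F2) = 1/100
P(F3) = 1/5, P(D|F3) = 3/50
P(D) = P(D|F1)P(F1) + P(D|F2)P(F2) + P(D|F3)P(F3)
     = \frac{1}{50}
P(F1|D) = P(D|F1)P(F1) / P(D)
= \frac{1}{5}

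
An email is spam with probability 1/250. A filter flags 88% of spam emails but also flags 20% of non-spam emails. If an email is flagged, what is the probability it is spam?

Let D = the rare event, + = positive/flagged.
P(D) = 1/250
P(+|D) = 88/100 = 22/25
P(+|D') = 20/100 = 1/5
P(+) = P(+|D)P(D) + P(+|D')P(D')
     = \frac{22}{25} × \frac{1}{250} + \frac{1}{5} × \frac{249}{250}
     = \frac{1267}{6250}
P(D|+) = P(+|D)P(D)/P(+) = \frac{22}{1267}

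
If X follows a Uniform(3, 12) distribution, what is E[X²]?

Using the identity E[X²] = Var(X) + (E[X])²:
E[X] = \frac{15}{2}
Var(X) = \frac{27}{4}
E[X²] = \frac{27}{4} + (\frac{15}{2})²
= 63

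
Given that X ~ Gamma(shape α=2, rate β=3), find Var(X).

For X ~ Gamma(shape α=2, rate β=3):
Var(X) = \frac{2}{9}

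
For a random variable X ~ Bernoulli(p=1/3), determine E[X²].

Using the identity E[X²] = Var(X) + (E[X])²:
E[X] = \frac{1}{3}
Var(X) = \frac{2}{9}
E[X²] = \frac{2}{9} + (\frac{1}{3})²
= \frac{1}{3}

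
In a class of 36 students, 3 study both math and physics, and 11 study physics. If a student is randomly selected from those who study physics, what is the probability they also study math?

P(A ∩ B) = 3/36 = 1/12
P(B) = 11/36
P(A|B) = P(A ∩ B) / P(B) = (1/12) / (11/36) = 3/11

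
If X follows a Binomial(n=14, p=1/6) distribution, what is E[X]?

For X ~ Binomial(n=14, p=1/6), the expected value is:
E[X] = \frac{7}{3}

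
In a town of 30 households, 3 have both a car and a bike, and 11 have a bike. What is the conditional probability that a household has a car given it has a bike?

P(A ∩ B) = 3/30 = 1/10
P(B) = 11/30
P(A|B) = P(A ∩ B) / P(B) = (1/10) / (11/30) = 3/11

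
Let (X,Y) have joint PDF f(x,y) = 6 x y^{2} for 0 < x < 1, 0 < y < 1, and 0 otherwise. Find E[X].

E[X] = ∫_0^1 ∫_0^1 x × f(x,y) dy dx
= ∫_0^1 ∫_0^1 x × (6 x y^{2}) dy dx
= \frac{2}{3}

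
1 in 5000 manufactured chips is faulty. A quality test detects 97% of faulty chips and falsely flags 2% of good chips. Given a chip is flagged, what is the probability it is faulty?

Let D = the rare event, + = positive/flagged.
P(D) = 1/5000
P(+|D) = 97/100
P(+|D') = 2/100 = 1/50
P(+) = P(+|D)P(D) + P(+|D')P(D')
     = \frac{97}{100} × \frac{1}{5000} + \frac{1}{50} × \frac{4999}{5000}
     = \frac{2019}{100000}
P(D|+) = P(+|D)P(D)/P(+) = \frac{97}{10095}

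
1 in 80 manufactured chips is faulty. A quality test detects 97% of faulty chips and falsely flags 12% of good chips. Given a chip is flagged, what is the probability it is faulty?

Let D = the rare event, + = positive/flagged.
P(D) = 1/80
P(+|D) = 97/100
P(+|D') = 12/100 = 3/25
P(+) = P(+|D)P(D) + P(+|D')P(D')
     = \frac{97}{100} × \frac{1}{80} + \frac{3}{25} × \frac{79}{80}
     = \frac{209}{1600}
P(D|+) = P(+|D)P(D)/P(+) = \frac{97}{1045}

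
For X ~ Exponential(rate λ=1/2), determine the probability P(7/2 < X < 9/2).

P(7/2 < X < 9/2) = ∫_{7/2}^{9/2} f(x) dx
where f(x) = \frac{e^{- \frac{x}{2}}}{2}
= - \frac{1 - e^{\frac{1}{2}}}{e^{\frac{9}{4}}}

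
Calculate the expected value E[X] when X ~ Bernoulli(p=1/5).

For X ~ Bernoulli(p=1/5), the expected value is:
E[X] = \frac{1}{5}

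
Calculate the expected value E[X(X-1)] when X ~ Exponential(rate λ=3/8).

E[X(X-1)] = E[X² - X] = E[X²] - E[X]
E[X] = \frac{8}{3}
E[X²] = Var(X) + (E[X])² = \frac{64}{9} + (\frac{8}{3})² = \frac{128}{9}
E[X(X-1)] = \frac{128}{9} - \frac{8}{3} = \frac{104}{9}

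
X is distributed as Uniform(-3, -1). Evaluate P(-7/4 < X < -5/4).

P(-7/4 < X < -5/4) = ∫_{-7/4}^{-5/4} f(x) dx
where f(x) = \frac{1}{2}
= \frac{1}{4}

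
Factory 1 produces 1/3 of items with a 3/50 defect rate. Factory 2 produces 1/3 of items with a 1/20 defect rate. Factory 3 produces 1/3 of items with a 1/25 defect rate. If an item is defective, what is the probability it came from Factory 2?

Using Bayes' theorem:
P(F1) = 1/3, P(D|F1) = 3/50
P(F2) = 1/3, P(D|F2) = 1/20
P(F3) = 1/3, P(D|F3) = 1/25
P(D) = P(D|F1)P(F1) + P(D|F2)P(F2) + P(D|F3)P(F3)
     = \frac{1}{20}
P(F2|D) = P(D|F2)P(F2) / P(D)
= \frac{1}{3}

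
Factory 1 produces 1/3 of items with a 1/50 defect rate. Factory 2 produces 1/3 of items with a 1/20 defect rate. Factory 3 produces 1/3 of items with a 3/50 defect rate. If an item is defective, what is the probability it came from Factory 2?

Using Bayes' theorem:
P(F1) = 1/3, P(D|F1) = 1/50
P(F2) = 1/3, P(D|F2) = 1/20
P(F3) = 1/3, P(D|F3) = 3/50
P(D) = P(D|F1)P(F1) + P(D|F2)P(F2) + P(D|F3)P(F3)
     = \frac{13}{300}
P(F2|D) = P(D|F2)P(F2) / P(D)
= \frac{5}{13}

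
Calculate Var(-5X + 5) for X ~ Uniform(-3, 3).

For X ~ Uniform(-3, 3):
Var(X) = 3
Var(-5X + 5) = (-5)² × Var(X) = 25 × 3 = 75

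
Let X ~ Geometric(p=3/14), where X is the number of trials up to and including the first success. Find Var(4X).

For X ~ Geometric(p=3/14), where X is the number of trials up to and including the first success:
Var(X) = \frac{154}{9}
Var(4X) = (4)² × Var(X) = 16 × \frac{154}{9} = \frac{2464}{9}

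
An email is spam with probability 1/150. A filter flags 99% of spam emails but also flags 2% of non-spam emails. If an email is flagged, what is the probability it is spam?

Let D = the rare event, + = positive/flagged.
P(D) = 1/150
P(+|D) = 99/100
P(+|D') = 2/100 = 1/50
P(+) = P(+|D)P(D) + P(+|D')P(D')
     = \frac{99}{100} × \frac{1}{150} + \frac{1}{50} × \frac{149}{150}
     = \frac{397}{15000}
P(D|+) = P(+|D)P(D)/P(+) = \frac{99}{397}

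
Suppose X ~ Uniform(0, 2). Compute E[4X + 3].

For X ~ Uniform(0, 2):
E[X] = 1
E[4X + 3] = 4 × E[X] + 3 = 7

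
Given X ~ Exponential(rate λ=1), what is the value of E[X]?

For X ~ Exponential(rate λ=1), the expected value is:
E[X] = 1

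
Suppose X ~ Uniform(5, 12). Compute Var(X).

For X ~ Uniform(5, 12):
Var(X) = \frac{49}{12}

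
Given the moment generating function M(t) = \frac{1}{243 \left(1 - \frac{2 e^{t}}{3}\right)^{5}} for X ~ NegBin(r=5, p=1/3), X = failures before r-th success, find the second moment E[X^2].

To find E[X^2], compute M^(2)(0):
M^(1)(t) = \frac{10 e^{t}}{729 \left(1 - \frac{2 e^{t}}{3}\right)^{6}}
M^(2)(t) = \frac{10 e^{t}}{729 \left(1 - \frac{2 e^{t}}{3}\right)^{6}} + \frac{40 e^{2 t}}{729 \left(1 - \frac{2 e^{t}}{3}\right)^{7}}
M^(2)(0) = 130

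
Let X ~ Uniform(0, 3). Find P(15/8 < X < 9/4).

P(15/8 < X < 9/4) = ∫_{15/8}^{9/4} f(x) dx
where f(x) = \frac{1}{3}
= \frac{1}{8}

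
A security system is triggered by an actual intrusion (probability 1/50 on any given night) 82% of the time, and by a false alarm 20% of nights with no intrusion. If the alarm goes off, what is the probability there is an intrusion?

Let D = the rare event, + = positive/flagged.
P(D) = 1/50
P(+|D) = 82/100 = 41/50
P(+|D') = 20/100 = 1/5
P(+) = P(+|D)P(D) + P(+|D')P(D')
     = \frac{41}{50} × \frac{1}{50} + \frac{1}{5} × \frac{49}{50}
     = \frac{531}{2500}
P(D|+) = P(+|D)P(D)/P(+) = \frac{41}{531}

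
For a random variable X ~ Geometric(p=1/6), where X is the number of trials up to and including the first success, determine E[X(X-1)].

E[X(X-1)] = E[X² - X] = E[X²] - E[X]
E[X] = 6
E[X²] = Var(X) + (E[X])² = 30 + (6)² = 66
E[X(X-1)] = 66 - 6 = 60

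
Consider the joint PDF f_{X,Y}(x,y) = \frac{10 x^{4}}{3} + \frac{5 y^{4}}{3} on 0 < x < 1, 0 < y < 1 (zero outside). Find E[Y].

E[Y] = ∫_0^1 ∫_0^1 y × f(x,y) dx dy
= \frac{11}{18}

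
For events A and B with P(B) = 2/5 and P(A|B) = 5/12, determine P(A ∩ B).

By definition, P(A|B) = P(A ∩ B) / P(B)
So P(A ∩ B) = P(A|B) × P(B)
= 5/12 × 2/5
= 1/6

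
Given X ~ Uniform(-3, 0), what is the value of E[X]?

For X ~ Uniform(-3, 0), the expected value is:
E[X] = - \frac{3}{2}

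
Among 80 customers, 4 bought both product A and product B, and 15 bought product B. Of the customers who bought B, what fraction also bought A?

P(A ∩ B) = 4/80 = 1/20
P(B) = 15/80 = 3/16
P(A|B) = P(A ∩ B) / P(B) = (1/20) / (3/16) = 4/15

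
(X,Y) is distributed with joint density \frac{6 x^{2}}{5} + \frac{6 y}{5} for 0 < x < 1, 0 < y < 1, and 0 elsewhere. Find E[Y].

E[Y] = ∫_0^1 ∫_0^1 y × f(x,y) dx dy
= \frac{3}{5}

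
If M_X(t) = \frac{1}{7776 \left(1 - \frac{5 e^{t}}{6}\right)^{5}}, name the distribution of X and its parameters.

The MGF M(t) = \frac{1}{7776 \left(1 - \frac{5 e^{t}}{6}\right)^{5}} is the standard form for the NegativeBinomial distribution.
Comparing with the known MGF formula identifies: NegBin(r=5, p=1/6), X = failures before r-th success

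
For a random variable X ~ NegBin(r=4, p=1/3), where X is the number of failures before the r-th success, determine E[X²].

Using the identity E[X²] = Var(X) + (E[X])²:
E[X] = 8
Var(X) = 24
E[X²] = 24 + (8)²
= 88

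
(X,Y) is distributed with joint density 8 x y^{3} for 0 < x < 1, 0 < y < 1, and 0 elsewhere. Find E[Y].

E[Y] = ∫_0^1 ∫_0^1 y × f(x,y) dx dy
= \frac{4}{5}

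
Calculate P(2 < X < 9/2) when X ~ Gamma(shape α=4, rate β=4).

P(2 < X < 9/2) = ∫_{2}^{9/2} f(x) dx
where f(x) = \frac{128 x^{3} e^{- 4 x}}{3}
= \frac{-3459 + 379 e^{10}}{3 e^{18}}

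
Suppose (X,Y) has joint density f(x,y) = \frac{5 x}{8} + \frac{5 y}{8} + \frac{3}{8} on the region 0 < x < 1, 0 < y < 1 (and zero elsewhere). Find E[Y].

E[Y] = ∫_0^1 ∫_0^1 y × f(x,y) dx dy
= \frac{53}{96}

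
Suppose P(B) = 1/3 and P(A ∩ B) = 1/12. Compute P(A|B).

P(A|B) = P(A ∩ B) / P(B)
= (1/12) / (1/3)
= 1/4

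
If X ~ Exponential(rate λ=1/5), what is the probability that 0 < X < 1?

P(0 < X < 1) = ∫_{0}^{1} f(x) dx
where f(x) = \frac{e^{- \frac{x}{5}}}{5}
= 1 - e^{- \frac{1}{5}}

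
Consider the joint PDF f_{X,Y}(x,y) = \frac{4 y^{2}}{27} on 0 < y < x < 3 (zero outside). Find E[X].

f_X(x) = ∫_0^x \frac{4 y^{2}}{27} dy = \frac{4 x^{3}}{81}
E[X] = ∫_0^3 x × (\frac{4 x^{3}}{81}) dx = \frac{12}{5}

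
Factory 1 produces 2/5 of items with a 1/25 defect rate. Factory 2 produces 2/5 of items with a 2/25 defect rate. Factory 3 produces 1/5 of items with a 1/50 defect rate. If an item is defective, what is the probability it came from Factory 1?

Using Bayes' theorem:
P(F1) = 2/5, P(D|F1) = 1/25
P(F2) = 2/5, P(D|F2) = 2/25
P(F3) = 1/5, P(D|F3) = 1/50
P(D) = P(D|F1)P(F1) + P(D|F2)P(F2) + P(D|F3)P(F3)
     = \frac{13}{250}
P(F1|D) = P(D|F1)P(F1) / P(D)
= \frac{4}{13}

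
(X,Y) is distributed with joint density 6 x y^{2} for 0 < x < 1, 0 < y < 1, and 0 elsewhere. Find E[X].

E[X] = ∫_0^1 ∫_0^1 x × f(x,y) dy dx
= ∫_0^1 ∫_0^1 x × (6 x y^{2}) dy dx
= \frac{2}{3}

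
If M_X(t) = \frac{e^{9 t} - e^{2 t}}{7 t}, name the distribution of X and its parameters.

The MGF M(t) = \frac{e^{9 t} - e^{2 t}}{7 t} is the standard form for the Uniform distribution.
Comparing with the known MGF formula identifies: Uniform(2, 9)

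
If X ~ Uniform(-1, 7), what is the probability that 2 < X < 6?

P(2 < X < 6) = ∫_{2}^{6} f(x) dx
where f(x) = \frac{1}{8}
= \frac{1}{2}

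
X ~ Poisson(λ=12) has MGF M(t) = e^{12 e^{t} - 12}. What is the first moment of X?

To find E[X], compute M^(1)(0):
M^(1)(t) = 12 e^{t} e^{12 e^{t} - 12}
M^(1)(0) = 12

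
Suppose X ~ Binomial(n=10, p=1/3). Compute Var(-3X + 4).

For X ~ Binomial(n=10, p=1/3):
Var(X) = \frac{20}{9}
Var(-3X + 4) = (-3)² × Var(X) = 9 × \frac{20}{9} = 20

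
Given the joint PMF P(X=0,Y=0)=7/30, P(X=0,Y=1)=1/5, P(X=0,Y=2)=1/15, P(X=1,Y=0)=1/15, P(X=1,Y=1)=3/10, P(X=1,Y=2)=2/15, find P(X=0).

P(X=0) = P(X=0,Y=0) + P(X=0,Y=1) + P(X=0,Y=2)
= 7/30 + 1/5 + 1/15
= 1/2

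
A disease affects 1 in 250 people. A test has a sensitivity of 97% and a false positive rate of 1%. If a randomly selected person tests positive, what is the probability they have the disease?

Let D = the rare event, + = positive/flagged.
P(D) = 1/250
P(+|D) = 97/100
P(+|D') = 1/100
P(+) = P(+|D)P(D) + P(+|D')P(D')
     = \frac{97}{100} × \frac{1}{250} + \frac{1}{100} × \frac{249}{250}
     = \frac{173}{12500}
P(D|+) = P(+|D)P(D)/P(+) = \frac{97}{346}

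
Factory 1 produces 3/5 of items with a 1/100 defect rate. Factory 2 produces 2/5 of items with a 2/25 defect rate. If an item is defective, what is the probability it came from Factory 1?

Using Bayes' theorem:
P(F1) = 3/5, P(D|F1) = 1/100
P(F2) = 2/5, P(D|F2) = 2/25
P(D) = P(D|F1)P(F1) + P(D|F2)P(F2)
     = \frac{19}{500}
P(F1|D) = P(D|F1)P(F1) / P(D)
= \frac{3}{19}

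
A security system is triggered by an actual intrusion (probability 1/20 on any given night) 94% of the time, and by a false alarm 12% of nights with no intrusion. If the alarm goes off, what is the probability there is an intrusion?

Let D = the rare event, + = positive/flagged.
P(D) = 1/20
P(+|D) = 94/100 = 47/50
P(+|D') = 12/100 = 3/25
P(+) = P(+|D)P(D) + P(+|D')P(D')
     = \frac{47}{50} × \frac{1}{20} + \frac{3}{25} × \frac{19}{20}
     = \frac{161}{1000}
P(D|+) = P(+|D)P(D)/P(+) = \frac{47}{161}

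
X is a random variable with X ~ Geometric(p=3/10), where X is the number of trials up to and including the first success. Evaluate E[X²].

Using the identity E[X²] = Var(X) + (E[X])²:
E[X] = \frac{10}{3}
Var(X) = \frac{70}{9}
E[X²] = \frac{70}{9} + (\frac{10}{3})²
= \frac{170}{9}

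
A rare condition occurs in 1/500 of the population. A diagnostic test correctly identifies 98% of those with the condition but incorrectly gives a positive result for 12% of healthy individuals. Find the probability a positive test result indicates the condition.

Let D = the rare event, + = positive/flagged.
P(D) = 1/500
P(+|D) = 98/100 = 49/50
P(+|D') = 12/100 = 3/25
P(+) = P(+|D)P(D) + P(+|D')P(D')
     = \frac{49}{50} × \frac{1}{500} + \frac{3}{25} × \frac{499}{500}
     = \frac{3043}{25000}
P(D|+) = P(+|D)P(D)/P(+) = \frac{49}{3043}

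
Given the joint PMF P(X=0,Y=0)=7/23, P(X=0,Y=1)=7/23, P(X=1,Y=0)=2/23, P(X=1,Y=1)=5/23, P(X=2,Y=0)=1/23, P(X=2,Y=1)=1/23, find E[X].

First find marginal of X:
P(X=0) = 14/23
P(X=1) = 7/23
P(X=2) = 2/23
E[X] = 0 × 14/23 + 1 × 7/23 + 2 × 2/23 = 11/23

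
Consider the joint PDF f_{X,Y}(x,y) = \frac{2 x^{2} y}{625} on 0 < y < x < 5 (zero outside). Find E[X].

f_X(x) = ∫_0^x \frac{2 x^{2} y}{625} dy = \frac{x^{4}}{625}
E[X] = ∫_0^5 x × (\frac{x^{4}}{625}) dx = \frac{25}{6}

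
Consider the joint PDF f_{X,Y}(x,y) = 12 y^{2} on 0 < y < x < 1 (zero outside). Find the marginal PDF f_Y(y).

f_Y(y) = ∫_y^1 12 y^{2} dx = 12 y^{2} \left(1 - y\right)
for 0 < y < 1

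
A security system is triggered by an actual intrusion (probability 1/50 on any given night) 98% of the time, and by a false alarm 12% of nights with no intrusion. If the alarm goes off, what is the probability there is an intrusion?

Let D = the rare event, + = positive/flagged.
P(D) = 1/50
P(+|D) = 98/100 = 49/50
P(+|D') = 12/100 = 3/25
P(+) = P(+|D)P(D) + P(+|D')P(D')
     = \frac{49}{50} × \frac{1}{50} + \frac{3}{25} × \frac{49}{50}
     = \frac{343}{2500}
P(D|+) = P(+|D)P(D)/P(+) = \frac{1}{7}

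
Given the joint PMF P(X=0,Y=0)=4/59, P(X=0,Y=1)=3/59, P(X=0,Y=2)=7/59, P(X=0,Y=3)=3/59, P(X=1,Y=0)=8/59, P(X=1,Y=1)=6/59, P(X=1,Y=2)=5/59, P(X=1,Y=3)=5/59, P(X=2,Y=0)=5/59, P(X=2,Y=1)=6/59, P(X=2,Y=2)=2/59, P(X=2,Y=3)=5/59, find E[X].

First find marginal of X:
P(X=0) = 17/59
P(X=1) = 24/59
P(X=2) = 18/59
E[X] = 0 × 17/59 + 1 × 24/59 + 2 × 18/59 = 60/59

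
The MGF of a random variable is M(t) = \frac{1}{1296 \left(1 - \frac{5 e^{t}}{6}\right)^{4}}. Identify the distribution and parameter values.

The MGF M(t) = \frac{1}{1296 \left(1 - \frac{5 e^{t}}{6}\right)^{4}} is the standard form for the NegativeBinomial distribution.
Comparing with the known MGF formula identifies: NegBin(r=4, p=1/6), X = failures before r-th success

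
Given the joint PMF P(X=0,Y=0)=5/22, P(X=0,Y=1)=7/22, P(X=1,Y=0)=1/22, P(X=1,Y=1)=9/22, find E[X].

First find marginal of X:
P(X=0) = 6/11
P(X=1) = 5/11
E[X] = 0 × 6/11 + 1 × 5/11 = 5/11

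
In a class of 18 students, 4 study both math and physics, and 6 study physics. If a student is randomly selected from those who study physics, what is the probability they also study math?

P(A ∩ B) = 4/18 = 2/9
P(B) = 6/18 = 1/3
P(A|B) = P(A ∩ B) / P(B) = (2/9) / (1/3) = 2/3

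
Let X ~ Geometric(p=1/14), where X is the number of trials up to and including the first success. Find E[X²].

Using the identity E[X²] = Var(X) + (E[X])²:
E[X] = 14
Var(X) = 182
E[X²] = 182 + (14)²
= 378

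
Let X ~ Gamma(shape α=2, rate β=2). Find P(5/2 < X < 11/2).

P(5/2 < X < 11/2) = ∫_{5/2}^{11/2} f(x) dx
where f(x) = 4 x e^{- 2 x}
= \frac{6 \left(-2 + e^{6}\right)}{e^{11}}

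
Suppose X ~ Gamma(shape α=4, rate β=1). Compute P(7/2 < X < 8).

P(7/2 < X < 8) = ∫_{7/2}^{8} f(x) dx
where f(x) = \frac{x^{3} e^{- x}}{6}
= - \frac{379}{3 e^{8}} + \frac{853}{48 e^{\frac{7}{2}}}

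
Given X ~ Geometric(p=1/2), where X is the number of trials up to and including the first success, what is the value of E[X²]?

Using the identity E[X²] = Var(X) + (E[X])²:
E[X] = 2
Var(X) = 2
E[X²] = 2 + (2)²
= 6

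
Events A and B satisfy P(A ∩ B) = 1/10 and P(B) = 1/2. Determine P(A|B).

P(A|B) = P(A ∩ B) / P(B)
= (1/10) / (1/2)
= 1/5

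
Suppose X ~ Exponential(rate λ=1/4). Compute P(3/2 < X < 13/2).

P(3/2 < X < 13/2) = ∫_{3/2}^{13/2} f(x) dx
where f(x) = \frac{e^{- \frac{x}{4}}}{4}
= - \frac{1 - e^{\frac{5}{4}}}{e^{\frac{13}{8}}}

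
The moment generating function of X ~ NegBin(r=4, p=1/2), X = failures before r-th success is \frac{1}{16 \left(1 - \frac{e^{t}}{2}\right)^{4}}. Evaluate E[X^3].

To find E[X^3], compute M^(3)(0):
M^(1)(t) = \frac{e^{t}}{8 \left(1 - \frac{e^{t}}{2}\right)^{5}}
M^(2)(t) = \frac{e^{t}}{8 \left(1 - \frac{e^{t}}{2}\right)^{5}} + \frac{5 e^{2 t}}{16 \left(1 - \frac{e^{t}}{2}\right)^{6}}
M^(3)(t) = \frac{e^{t}}{8 \left(1 - \frac{e^{t}}{2}\right)^{5}} + \frac{15 e^{2 t}}{16 \left(1 - \frac{e^{t}}{2}\right)^{6}} + \frac{15 e^{3 t}}{16 \left(1 - \frac{e^{t}}{2}\right)^{7}}
M^(3)(0) = 184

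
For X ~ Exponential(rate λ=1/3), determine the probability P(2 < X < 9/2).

P(2 < X < 9/2) = ∫_{2}^{9/2} f(x) dx
where f(x) = \frac{e^{- \frac{x}{3}}}{3}
= - \frac{1}{e^{\frac{3}{2}}} + e^{- \frac{2}{3}}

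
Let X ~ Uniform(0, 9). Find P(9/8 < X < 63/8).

P(9/8 < X < 63/8) = ∫_{9/8}^{63/8} f(x) dx
where f(x) = \frac{1}{9}
= \frac{3}{4}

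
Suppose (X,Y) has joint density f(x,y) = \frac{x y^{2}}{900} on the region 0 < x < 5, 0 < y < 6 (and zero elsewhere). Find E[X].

f_X(x) = ∫_0^6 \frac{x y^{2}}{900} dy = \frac{2 x}{25}
E[X] = ∫_0^5 x × (\frac{2 x}{25}) dx = \frac{10}{3}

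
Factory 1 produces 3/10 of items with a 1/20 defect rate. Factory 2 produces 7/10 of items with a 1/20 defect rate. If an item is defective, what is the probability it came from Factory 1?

Using Bayes' theorem:
P(F1) = 3/10, P(D|F1) = 1/20
P(F2) = 7/10, P(D|F2) = 1/20
P(D) = P(D|F1)P(F1) + P(D|F2)P(F2)
     = \frac{1}{20}
P(F1|D) = P(D|F1)P(F1) / P(D)
= \frac{3}{10}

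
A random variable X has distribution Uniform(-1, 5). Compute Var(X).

For X ~ Uniform(-1, 5):
Var(X) = 3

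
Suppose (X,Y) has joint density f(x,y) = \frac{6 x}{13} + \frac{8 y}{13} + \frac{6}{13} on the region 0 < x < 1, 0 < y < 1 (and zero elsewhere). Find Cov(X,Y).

E[XY] = ∫∫ xy × f(x,y) dx dy = \frac{23}{78}
E[X] = \frac{7}{13}
E[Y] = \frac{43}{78}
Cov(X,Y) = E[XY] - E[X]E[Y] = - \frac{1}{507}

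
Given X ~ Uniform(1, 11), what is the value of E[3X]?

For X ~ Uniform(1, 11):
E[X] = 6
E[3X] = 3 × E[X] + 0 = 18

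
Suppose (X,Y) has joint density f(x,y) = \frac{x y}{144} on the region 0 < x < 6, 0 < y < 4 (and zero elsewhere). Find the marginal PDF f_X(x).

f_X(x) = ∫_0^4 f(x,y) dy
= ∫_0^4 \frac{x y}{144} dy
= \frac{x}{18} for 0 < x < 6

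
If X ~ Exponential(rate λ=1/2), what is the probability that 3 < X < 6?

P(3 < X < 6) = ∫_{3}^{6} f(x) dx
where f(x) = \frac{e^{- \frac{x}{2}}}{2}
= - \frac{1}{e^{3}} + e^{- \frac{3}{2}}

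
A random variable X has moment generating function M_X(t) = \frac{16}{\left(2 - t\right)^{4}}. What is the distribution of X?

The MGF M(t) = \frac{16}{\left(2 - t\right)^{4}} is the standard form for the Gamma distribution.
Comparing with the known MGF formula identifies: Gamma(shape α=4, rate β=2)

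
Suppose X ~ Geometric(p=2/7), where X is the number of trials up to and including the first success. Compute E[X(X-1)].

E[X(X-1)] = E[X² - X] = E[X²] - E[X]
E[X] = \frac{7}{2}
E[X²] = Var(X) + (E[X])² = \frac{35}{4} + (\frac{7}{2})² = 21
E[X(X-1)] = 21 - \frac{7}{2} = \frac{35}{2}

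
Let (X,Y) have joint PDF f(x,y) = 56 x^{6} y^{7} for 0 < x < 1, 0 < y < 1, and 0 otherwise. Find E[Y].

E[Y] = ∫_0^1 ∫_0^1 y × f(x,y) dx dy
= \frac{8}{9}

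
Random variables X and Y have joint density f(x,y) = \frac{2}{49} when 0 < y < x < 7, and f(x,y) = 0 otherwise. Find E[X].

f_X(x) = ∫_0^x \frac{2}{49} dy = \frac{2 x}{49}
E[X] = ∫_0^7 x × (\frac{2 x}{49}) dx = \frac{14}{3}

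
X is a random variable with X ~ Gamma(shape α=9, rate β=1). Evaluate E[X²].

Using the identity E[X²] = Var(X) + (E[X])²:
E[X] = 9
Var(X) = 9
E[X²] = 9 + (9)²
= 90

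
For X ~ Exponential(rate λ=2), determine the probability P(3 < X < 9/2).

P(3 < X < 9/2) = ∫_{3}^{9/2} f(x) dx
where f(x) = 2 e^{- 2 x}
= - \frac{1 - e^{3}}{e^{9}}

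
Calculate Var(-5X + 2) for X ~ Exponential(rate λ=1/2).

For X ~ Exponential(rate λ=1/2):
Var(X) = 4
Var(-5X + 2) = (-5)² × Var(X) = 25 × 4 = 100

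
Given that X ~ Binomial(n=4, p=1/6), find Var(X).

For X ~ Binomial(n=4, p=1/6):
Var(X) = \frac{5}{9}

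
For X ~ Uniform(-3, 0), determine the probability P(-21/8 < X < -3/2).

P(-21/8 < X < -3/2) = ∫_{-21/8}^{-3/2} f(x) dx
where f(x) = \frac{1}{3}
= \frac{3}{8}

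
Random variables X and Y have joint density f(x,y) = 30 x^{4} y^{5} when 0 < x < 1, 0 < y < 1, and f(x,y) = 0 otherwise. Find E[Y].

E[Y] = ∫_0^1 ∫_0^1 y × f(x,y) dx dy
= \frac{6}{7}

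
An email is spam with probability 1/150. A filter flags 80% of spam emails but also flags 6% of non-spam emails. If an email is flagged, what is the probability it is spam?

Let D = the rare event, + = positive/flagged.
P(D) = 1/150
P(+|D) = 80/100 = 4/5
P(+|D') = 6/100 = 3/50
P(+) = P(+|D)P(D) + P(+|D')P(D')
     = \frac{4}{5} × \frac{1}{150} + \frac{3}{50} × \frac{149}{150}
     = \frac{487}{7500}
P(D|+) = P(+|D)P(D)/P(+) = \frac{40}{487}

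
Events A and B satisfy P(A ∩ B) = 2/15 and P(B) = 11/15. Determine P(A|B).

P(A|B) = P(A ∩ B) / P(B)
= (2/15) / (11/15)
= 2/11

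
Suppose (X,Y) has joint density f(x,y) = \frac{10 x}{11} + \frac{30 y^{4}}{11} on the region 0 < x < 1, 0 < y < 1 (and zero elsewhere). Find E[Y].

E[Y] = ∫_0^1 ∫_0^1 y × f(x,y) dx dy
= \frac{15}{22}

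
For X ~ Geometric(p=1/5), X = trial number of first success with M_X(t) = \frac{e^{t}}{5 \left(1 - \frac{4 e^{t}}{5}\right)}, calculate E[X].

To find E[X], compute M^(1)(0):
M^(1)(t) = \frac{e^{t}}{5 \left(1 - \frac{4 e^{t}}{5}\right)} + \frac{4 e^{2 t}}{25 \left(1 - \frac{4 e^{t}}{5}\right)^{2}}
M^(1)(0) = 5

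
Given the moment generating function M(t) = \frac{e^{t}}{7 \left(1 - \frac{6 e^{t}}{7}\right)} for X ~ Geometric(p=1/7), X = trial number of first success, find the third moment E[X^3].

To find E[X^3], compute M^(3)(0):
M^(1)(t) = \frac{e^{t}}{7 \left(1 - \frac{6 e^{t}}{7}\right)} + \frac{6 e^{2 t}}{49 \left(1 - \frac{6 e^{t}}{7}\right)^{2}}
M^(2)(t) = \frac{e^{t}}{7 \left(1 - \frac{6 e^{t}}{7}\right)} + \frac{18 e^{2 t}}{49 \left(1 - \frac{6 e^{t}}{7}\right)^{2}} + \frac{72 e^{3 t}}{343 \left(1 - \frac{6 e^{t}}{7}\right)^{3}}
M^(3)(t) = \frac{e^{t}}{7 \left(1 - \frac{6 e^{t}}{7}\right)} + \frac{6 e^{2 t}}{7 \left(1 - \frac{6 e^{t}}{7}\right)^{2}} + \frac{432 e^{3 t}}{343 \left(1 - \frac{6 e^{t}}{7}\right)^{3}} + \frac{1296 e^{4 t}}{2401 \left(1 - \frac{6 e^{t}}{7}\right)^{4}}
M^(3)(0) = 1771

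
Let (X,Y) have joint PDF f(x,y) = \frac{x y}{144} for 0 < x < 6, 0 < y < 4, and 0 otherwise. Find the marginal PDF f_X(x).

f_X(x) = ∫_0^4 f(x,y) dy
= ∫_0^4 \frac{x y}{144} dy
= \frac{x}{18} for 0 < x < 6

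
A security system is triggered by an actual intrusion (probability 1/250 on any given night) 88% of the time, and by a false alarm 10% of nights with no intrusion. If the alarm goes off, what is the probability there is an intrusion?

Let D = the rare event, + = positive/flagged.
P(D) = 1/250
P(+|D) = 88/100 = 22/25
P(+|D') = 10/100 = 1/10
P(+) = P(+|D)P(D) + P(+|D')P(D')
     = \frac{22}{25} × \frac{1}{250} + \frac{1}{10} × \frac{249}{250}
     = \frac{1289}{12500}
P(D|+) = P(+|D)P(D)/P(+) = \frac{44}{1289}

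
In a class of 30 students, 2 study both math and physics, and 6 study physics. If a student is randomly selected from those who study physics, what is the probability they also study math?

P(A ∩ B) = 2/30 = 1/15
P(B) = 6/30 = 1/5
P(A|B) = P(A ∩ B) / P(B) = (1/15) / (1/5) = 1/3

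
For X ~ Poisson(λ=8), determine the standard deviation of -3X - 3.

For X ~ Poisson(λ=8):
Var(X) = 8
SD(X) = √(Var(X)) = √(8) = 2 \sqrt{2}
SD(-3X - 3) = |-3| × SD(X) = 3 × 2 \sqrt{2} = 6 \sqrt{2}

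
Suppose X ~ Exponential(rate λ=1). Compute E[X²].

Using the identity E[X²] = Var(X) + (E[X])²:
E[X] = 1
Var(X) = 1
E[X²] = 1 + (1)²
= 2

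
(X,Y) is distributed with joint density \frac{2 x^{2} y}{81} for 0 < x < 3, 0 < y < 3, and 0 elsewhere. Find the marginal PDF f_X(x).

f_X(x) = ∫_0^3 f(x,y) dy
= ∫_0^3 \frac{2 x^{2} y}{81} dy
= \frac{x^{2}}{9} for 0 < x < 3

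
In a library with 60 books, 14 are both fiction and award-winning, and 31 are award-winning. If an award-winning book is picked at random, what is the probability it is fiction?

P(A ∩ B) = 14/60 = 7/30
P(B) = 31/60
P(A|B) = P(A ∩ B) / P(B) = (7/30) / (31/60) = 14/31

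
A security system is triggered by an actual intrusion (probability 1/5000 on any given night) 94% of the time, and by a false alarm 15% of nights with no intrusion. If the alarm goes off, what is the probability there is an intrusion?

Let D = the rare event, + = positive/flagged.
P(D) = 1/5000
P(+|D) = 94/100 = 47/50
P(+|D') = 15/100 = 3/20
P(+) = P(+|D)P(D) + P(+|D')P(D')
     = \frac{47}{50} × \frac{1}{5000} + \frac{3}{20} × \frac{4999}{5000}
     = \frac{75079}{500000}
P(D|+) = P(+|D)P(D)/P(+) = \frac{94}{75079}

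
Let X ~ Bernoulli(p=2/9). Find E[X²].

Using the identity E[X²] = Var(X) + (E[X])²:
E[X] = \frac{2}{9}
Var(X) = \frac{14}{81}
E[X²] = \frac{14}{81} + (\frac{2}{9})²
= \frac{2}{9}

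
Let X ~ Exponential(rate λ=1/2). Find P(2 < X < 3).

P(2 < X < 3) = ∫_{2}^{3} f(x) dx
where f(x) = \frac{e^{- \frac{x}{2}}}{2}
= - \frac{1}{e^{\frac{3}{2}}} + e^{-1}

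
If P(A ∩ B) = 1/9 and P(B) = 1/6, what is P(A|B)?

P(A|B) = P(A ∩ B) / P(B)
= (1/9) / (1/6)
= 2/3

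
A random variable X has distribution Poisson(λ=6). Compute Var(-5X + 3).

For X ~ Poisson(λ=6):
Var(X) = 6
Var(-5X + 3) = (-5)² × Var(X) = 25 × 6 = 150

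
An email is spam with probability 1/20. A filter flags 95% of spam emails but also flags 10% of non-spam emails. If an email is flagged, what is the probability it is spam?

Let D = the rare event, + = positive/flagged.
P(D) = 1/20
P(+|D) = 95/100 = 19/20
P(+|D') = 10/100 = 1/10
P(+) = P(+|D)P(D) + P(+|D')P(D')
     = \frac{19}{20} × \frac{1}{20} + \frac{1}{10} × \frac{19}{20}
     = \frac{57}{400}
P(D|+) = P(+|D)P(D)/P(+) = \frac{1}{3}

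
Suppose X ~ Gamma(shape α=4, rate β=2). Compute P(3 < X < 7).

P(3 < X < 7) = ∫_{3}^{7} f(x) dx
where f(x) = \frac{8 x^{3} e^{- 2 x}}{3}
= \frac{-1711 + 183 e^{8}}{3 e^{14}}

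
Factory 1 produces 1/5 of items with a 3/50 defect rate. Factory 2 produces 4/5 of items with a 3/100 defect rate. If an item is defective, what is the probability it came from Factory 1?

Using Bayes' theorem:
P(F1) = 1/5, P(D|F1) = 3/50
P(F2) = 4/5, P(D|F2) = 3/100
P(D) = P(D|F1)P(F1) + P(D|F2)P(F2)
     = \frac{9}{250}
P(F1|D) = P(D|F1)P(F1) / P(D)
= \frac{1}{3}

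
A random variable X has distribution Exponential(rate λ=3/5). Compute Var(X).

For X ~ Exponential(rate λ=3/5):
Var(X) = \frac{25}{9}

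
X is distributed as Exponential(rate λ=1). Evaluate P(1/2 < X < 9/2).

P(1/2 < X < 9/2) = ∫_{1/2}^{9/2} f(x) dx
where f(x) = e^{- x}
= - \frac{1 - e^{4}}{e^{\frac{9}{2}}}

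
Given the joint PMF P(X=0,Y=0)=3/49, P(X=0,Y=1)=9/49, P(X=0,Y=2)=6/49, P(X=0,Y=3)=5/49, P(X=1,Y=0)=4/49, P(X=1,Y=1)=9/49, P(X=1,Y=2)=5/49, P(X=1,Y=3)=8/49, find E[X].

First find marginal of X:
P(X=0) = 23/49
P(X=1) = 26/49
E[X] = 0 × 23/49 + 1 × 26/49 = 26/49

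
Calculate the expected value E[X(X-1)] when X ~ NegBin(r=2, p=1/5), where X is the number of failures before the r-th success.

E[X(X-1)] = E[X² - X] = E[X²] - E[X]
E[X] = 8
E[X²] = Var(X) + (E[X])² = 40 + (8)² = 104
E[X(X-1)] = 104 - 8 = 96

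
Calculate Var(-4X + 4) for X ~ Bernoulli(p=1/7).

For X ~ Bernoulli(p=1/7):
Var(X) = \frac{6}{49}
Var(-4X + 4) = (-4)² × Var(X) = 16 × \frac{6}{49} = \frac{96}{49}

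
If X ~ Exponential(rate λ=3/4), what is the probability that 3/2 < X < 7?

P(3/2 < X < 7) = ∫_{3/2}^{7} f(x) dx
where f(x) = \frac{3 e^{- \frac{3 x}{4}}}{4}
= - \frac{1}{e^{\frac{21}{4}}} + e^{- \frac{9}{8}}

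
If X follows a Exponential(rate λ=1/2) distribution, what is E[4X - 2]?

For X ~ Exponential(rate λ=1/2):
E[X] = 2
E[4X - 2] = 4 × E[X] - 2 = 6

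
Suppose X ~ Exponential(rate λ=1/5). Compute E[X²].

Using the identity E[X²] = Var(X) + (E[X])²:
E[X] = 5
Var(X) = 25
E[X²] = 25 + (5)²
= 50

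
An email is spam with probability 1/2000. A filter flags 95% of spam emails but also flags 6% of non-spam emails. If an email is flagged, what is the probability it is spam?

Let D = the rare event, + = positive/flagged.
P(D) = 1/2000
P(+|D) = 95/100 = 19/20
P(+|D') = 6/100 = 3/50
P(+) = P(+|D)P(D) + P(+|D')P(D')
     = \frac{19}{20} × \frac{1}{2000} + \frac{3}{50} × \frac{1999}{2000}
     = \frac{12089}{200000}
P(D|+) = P(+|D)P(D)/P(+) = \frac{95}{12089}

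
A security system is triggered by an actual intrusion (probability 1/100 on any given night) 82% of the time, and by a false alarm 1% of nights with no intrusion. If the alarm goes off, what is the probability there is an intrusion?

Let D = the rare event, + = positive/flagged.
P(D) = 1/100
P(+|D) = 82/100 = 41/50
P(+|D') = 1/100
P(+) = P(+|D)P(D) + P(+|D')P(D')
     = \frac{41}{50} × \frac{1}{100} + \frac{1}{100} × \frac{99}{100}
     = \frac{181}{10000}
P(D|+) = P(+|D)P(D)/P(+) = \frac{82}{181}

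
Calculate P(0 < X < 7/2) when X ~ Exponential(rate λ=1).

P(0 < X < 7/2) = ∫_{0}^{7/2} f(x) dx
where f(x) = e^{- x}
= 1 - e^{- \frac{7}{2}}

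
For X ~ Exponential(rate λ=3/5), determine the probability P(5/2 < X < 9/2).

P(5/2 < X < 9/2) = ∫_{5/2}^{9/2} f(x) dx
where f(x) = \frac{3 e^{- \frac{3 x}{5}}}{5}
= - \frac{1}{e^{\frac{27}{10}}} + e^{- \frac{3}{2}}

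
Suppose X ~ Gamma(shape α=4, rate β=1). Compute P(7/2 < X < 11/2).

P(7/2 < X < 11/2) = ∫_{7/2}^{11/2} f(x) dx
where f(x) = \frac{x^{3} e^{- x}}{6}
= \frac{-2369 + 853 e^{2}}{48 e^{\frac{11}{2}}}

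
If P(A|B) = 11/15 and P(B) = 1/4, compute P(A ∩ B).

By definition, P(A|B) = P(A ∩ B) / P(B)
So P(A ∩ B) = P(A|B) × P(B)
= 11/15 × 1/4
= 11/60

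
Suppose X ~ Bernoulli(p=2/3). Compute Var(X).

For X ~ Bernoulli(p=2/3):
Var(X) = \frac{2}{9}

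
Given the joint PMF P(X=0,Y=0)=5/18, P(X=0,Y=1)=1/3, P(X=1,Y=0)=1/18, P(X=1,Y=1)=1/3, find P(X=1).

P(X=1) = P(X=1,Y=0) + P(X=1,Y=1)
= 1/18 + 1/3
= 7/18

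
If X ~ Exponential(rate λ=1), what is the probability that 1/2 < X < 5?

P(1/2 < X < 5) = ∫_{1/2}^{5} f(x) dx
where f(x) = e^{- x}
= - \frac{1}{e^{5}} + e^{- \frac{1}{2}}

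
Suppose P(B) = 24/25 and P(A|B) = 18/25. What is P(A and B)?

By definition, P(A|B) = P(A ∩ B) / P(B)
So P(A ∩ B) = P(A|B) × P(B)
= 18/25 × 24/25
= 432/625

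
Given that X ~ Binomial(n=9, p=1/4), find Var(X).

For X ~ Binomial(n=9, p=1/4):
Var(X) = \frac{27}{16}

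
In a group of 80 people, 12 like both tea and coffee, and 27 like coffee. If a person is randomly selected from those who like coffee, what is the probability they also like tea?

P(A ∩ B) = 12/80 = 3/20
P(B) = 27/80
P(A|B) = P(A ∩ B) / P(B) = (3/20) / (27/80) = 4/9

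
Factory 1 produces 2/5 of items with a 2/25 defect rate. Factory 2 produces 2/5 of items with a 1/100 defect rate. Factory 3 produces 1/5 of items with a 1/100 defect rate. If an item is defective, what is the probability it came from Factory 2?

Using Bayes' theorem:
P(F1) = 2/5, P(D|F1) = 2/25
P(F2) = 2/5, P(D|F2) = 1/100
P(F3) = 1/5, P(D|F3) = 1/100
P(D) = P(D|F1)P(F1) + P(D|F2)P(F2) + P(D|F3)P(F3)
     = \frac{19}{500}
P(F2|D) = P(D|F2)P(F2) / P(D)
= \frac{2}{19}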